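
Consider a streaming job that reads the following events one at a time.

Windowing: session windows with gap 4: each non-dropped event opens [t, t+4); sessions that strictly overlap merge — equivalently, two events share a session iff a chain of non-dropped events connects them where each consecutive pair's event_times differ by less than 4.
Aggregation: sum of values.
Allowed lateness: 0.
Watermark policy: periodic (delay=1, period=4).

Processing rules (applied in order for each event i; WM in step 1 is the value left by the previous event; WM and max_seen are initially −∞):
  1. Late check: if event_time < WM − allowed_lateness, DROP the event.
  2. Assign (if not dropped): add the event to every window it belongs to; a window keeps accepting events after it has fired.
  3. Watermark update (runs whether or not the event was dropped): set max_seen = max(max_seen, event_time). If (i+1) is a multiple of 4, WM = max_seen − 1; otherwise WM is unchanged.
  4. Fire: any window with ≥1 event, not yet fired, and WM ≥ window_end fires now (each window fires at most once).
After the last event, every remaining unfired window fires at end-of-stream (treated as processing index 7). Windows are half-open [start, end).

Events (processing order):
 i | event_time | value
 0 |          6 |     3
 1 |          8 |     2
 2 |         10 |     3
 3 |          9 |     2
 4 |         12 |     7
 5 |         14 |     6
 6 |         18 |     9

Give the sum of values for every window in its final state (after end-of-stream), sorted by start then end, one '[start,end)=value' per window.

[6,18)=23 [18,22)=9

i=0 t=6 v=3: → [6,10); WM=−∞
i=1 t=8 v=2: → [6,12); WM=−∞
i=2 t=10 v=3: → [6,14); WM=−∞
i=3 t=9 v=2: → [6,14); WM=9
i=4 t=12 v=7: → [6,16); WM=9
i=5 t=14 v=6: → [6,18); WM=9
i=6 t=18 v=9: → [18,22); WM=9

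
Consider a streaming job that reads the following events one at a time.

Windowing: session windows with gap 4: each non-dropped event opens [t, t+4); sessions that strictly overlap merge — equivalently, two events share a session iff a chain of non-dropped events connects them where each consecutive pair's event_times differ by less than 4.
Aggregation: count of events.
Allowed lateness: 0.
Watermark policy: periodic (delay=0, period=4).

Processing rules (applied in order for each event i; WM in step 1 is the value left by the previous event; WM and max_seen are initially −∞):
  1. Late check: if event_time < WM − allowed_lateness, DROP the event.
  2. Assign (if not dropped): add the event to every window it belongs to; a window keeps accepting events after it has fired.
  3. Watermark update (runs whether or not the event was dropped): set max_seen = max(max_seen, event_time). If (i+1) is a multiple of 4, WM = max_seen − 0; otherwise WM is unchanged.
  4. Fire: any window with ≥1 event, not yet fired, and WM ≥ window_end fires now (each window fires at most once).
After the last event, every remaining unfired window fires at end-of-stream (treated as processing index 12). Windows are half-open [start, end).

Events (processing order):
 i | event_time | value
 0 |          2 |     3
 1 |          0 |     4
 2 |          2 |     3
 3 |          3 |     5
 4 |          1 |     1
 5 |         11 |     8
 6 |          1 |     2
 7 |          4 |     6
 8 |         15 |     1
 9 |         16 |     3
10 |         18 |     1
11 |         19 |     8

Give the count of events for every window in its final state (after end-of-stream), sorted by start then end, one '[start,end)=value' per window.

[0,8)=5 [11,15)=1 [15,23)=4

i=0 t=2 v=3: → [2,6); WM=−∞
i=1 t=0 v=4: → [0,6); WM=−∞
i=2 t=2 v=3: → [0,6); WM=−∞
i=3 t=3 v=5: → [0,7); WM=3
i=4 t=1 v=1: DROP (t<3-0); WM=3
i=5 t=11 v=8: → [11,15); WM=3
i=6 t=1 v=2: DROP (t<3-0); WM=3
i=7 t=4 v=6: → [0,8); WM=11
i=8 t=15 v=1: → [15,19); WM=11
i=9 t=16 v=3: → [15,20); WM=11
i=10 t=18 v=1: → [15,22); WM=11
i=11 t=19 v=8: → [15,23); WM=19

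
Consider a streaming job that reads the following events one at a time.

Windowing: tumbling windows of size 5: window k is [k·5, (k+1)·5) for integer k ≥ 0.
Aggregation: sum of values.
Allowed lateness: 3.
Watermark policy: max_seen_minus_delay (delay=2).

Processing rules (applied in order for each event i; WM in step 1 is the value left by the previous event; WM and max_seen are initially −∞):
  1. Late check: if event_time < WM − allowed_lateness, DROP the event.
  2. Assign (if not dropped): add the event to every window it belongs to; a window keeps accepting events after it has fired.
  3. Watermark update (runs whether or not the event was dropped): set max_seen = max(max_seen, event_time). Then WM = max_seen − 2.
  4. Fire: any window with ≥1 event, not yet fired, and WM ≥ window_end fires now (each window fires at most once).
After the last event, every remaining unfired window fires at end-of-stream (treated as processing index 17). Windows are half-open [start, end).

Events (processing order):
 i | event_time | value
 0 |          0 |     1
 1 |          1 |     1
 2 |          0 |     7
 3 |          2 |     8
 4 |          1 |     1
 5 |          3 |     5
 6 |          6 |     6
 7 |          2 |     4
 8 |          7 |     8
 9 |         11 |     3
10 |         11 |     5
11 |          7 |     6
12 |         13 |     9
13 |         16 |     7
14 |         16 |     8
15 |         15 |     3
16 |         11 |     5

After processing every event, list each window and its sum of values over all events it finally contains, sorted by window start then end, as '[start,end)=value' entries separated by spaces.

[0,5)=27 [5,10)=20 [10,15)=22 [15,20)=18

i=0 t=0 v=1: → [0,5); WM=-2
i=1 t=1 v=1: → [0,5); WM=-1
i=2 t=0 v=7: → [0,5); WM=-1
i=3 t=2 v=8: → [0,5); WM=0
i=4 t=1 v=1: → [0,5); WM=0
i=5 t=3 v=5: → [0,5); WM=1
i=6 t=6 v=6: → [5,10); WM=4
i=7 t=2 v=4: → [0,5); WM=4
i=8 t=7 v=8: → [5,10); WM=5; [0,5) fires=27
i=9 t=11 v=3: → [10,15); WM=9
i=10 t=11 v=5: → [10,15); WM=9
i=11 t=7 v=6: → [5,10); WM=9
i=12 t=13 v=9: → [10,15); WM=11; [5,10) fires=20
i=13 t=16 v=7: → [15,20); WM=14
i=14 t=16 v=8: → [15,20); WM=14
i=15 t=15 v=3: → [15,20); WM=14
i=16 t=11 v=5: → [10,15); WM=14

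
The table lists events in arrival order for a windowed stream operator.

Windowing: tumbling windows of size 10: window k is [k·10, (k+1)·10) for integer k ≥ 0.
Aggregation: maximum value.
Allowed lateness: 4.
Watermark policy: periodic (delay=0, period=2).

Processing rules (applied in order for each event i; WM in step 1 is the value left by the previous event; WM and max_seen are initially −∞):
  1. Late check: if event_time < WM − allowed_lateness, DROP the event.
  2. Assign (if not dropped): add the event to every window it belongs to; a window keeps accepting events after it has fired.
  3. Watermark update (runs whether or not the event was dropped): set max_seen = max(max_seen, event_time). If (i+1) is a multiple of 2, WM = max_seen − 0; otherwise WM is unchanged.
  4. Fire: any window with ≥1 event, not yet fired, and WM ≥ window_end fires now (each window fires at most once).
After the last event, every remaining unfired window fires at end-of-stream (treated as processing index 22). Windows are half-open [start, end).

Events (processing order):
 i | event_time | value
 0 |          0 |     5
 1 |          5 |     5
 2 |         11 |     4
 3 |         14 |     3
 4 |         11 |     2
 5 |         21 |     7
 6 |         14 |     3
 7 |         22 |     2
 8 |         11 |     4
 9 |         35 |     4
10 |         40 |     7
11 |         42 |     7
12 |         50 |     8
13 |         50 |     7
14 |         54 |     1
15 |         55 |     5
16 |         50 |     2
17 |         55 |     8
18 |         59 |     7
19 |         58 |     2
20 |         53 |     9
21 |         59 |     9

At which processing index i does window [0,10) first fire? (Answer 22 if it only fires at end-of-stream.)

3

i=0 t=0 v=5: → [0,10); WM=−∞
i=1 t=5 v=5: → [0,10); WM=5
i=2 t=11 v=4: → [10,20); WM=5
i=3 t=14 v=3: → [10,20); WM=14; [0,10) fires=5
i=4 t=11 v=2: → [10,20); WM=14
i=5 t=21 v=7: → [20,30); WM=21; [10,20) fires=4
i=6 t=14 v=3: DROP (t<21-4); WM=21
i=7 t=22 v=2: → [20,30); WM=22
i=8 t=11 v=4: DROP (t<22-4); WM=22
i=9 t=35 v=4: → [30,40); WM=35; [20,30) fires=7
i=10 t=40 v=7: → [40,50); WM=35
i=11 t=42 v=7: → [40,50); WM=42; [30,40) fires=4
i=12 t=50 v=8: → [50,60); WM=42
i=13 t=50 v=7: → [50,60); WM=50; [40,50) fires=7
i=14 t=54 v=1: → [50,60); WM=50
i=15 t=55 v=5: → [50,60); WM=55
i=16 t=50 v=2: DROP (t<55-4); WM=55
i=17 t=55 v=8: → [50,60); WM=55
i=18 t=59 v=7: → [50,60); WM=55
i=19 t=58 v=2: → [50,60); WM=59
i=20 t=53 v=9: DROP (t<59-4); WM=59
i=21 t=59 v=9: → [50,60); WM=59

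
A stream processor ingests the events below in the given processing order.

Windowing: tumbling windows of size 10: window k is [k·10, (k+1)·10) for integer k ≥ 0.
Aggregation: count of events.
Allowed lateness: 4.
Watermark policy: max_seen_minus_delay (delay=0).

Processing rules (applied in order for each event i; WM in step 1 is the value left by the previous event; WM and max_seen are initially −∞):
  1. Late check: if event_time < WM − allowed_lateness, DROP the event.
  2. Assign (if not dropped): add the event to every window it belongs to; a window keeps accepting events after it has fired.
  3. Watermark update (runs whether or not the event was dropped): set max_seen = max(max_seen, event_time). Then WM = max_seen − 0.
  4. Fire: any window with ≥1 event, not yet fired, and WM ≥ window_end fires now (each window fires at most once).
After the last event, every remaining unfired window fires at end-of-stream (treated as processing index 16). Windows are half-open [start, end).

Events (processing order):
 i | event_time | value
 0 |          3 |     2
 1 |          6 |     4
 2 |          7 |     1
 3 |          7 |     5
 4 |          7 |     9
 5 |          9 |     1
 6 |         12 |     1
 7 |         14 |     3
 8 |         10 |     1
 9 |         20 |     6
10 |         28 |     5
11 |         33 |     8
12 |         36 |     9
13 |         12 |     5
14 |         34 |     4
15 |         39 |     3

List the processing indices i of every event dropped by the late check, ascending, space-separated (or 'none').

13

i=0 t=3 v=2: → [0,10); WM=3
i=1 t=6 v=4: → [0,10); WM=6
i=2 t=7 v=1: → [0,10); WM=7
i=3 t=7 v=5: → [0,10); WM=7
i=4 t=7 v=9: → [0,10); WM=7
i=5 t=9 v=1: → [0,10); WM=9
i=6 t=12 v=1: → [10,20); WM=12; [0,10) fires=6
i=7 t=14 v=3: → [10,20); WM=14
i=8 t=10 v=1: → [10,20); WM=14
i=9 t=20 v=6: → [20,30); WM=20; [10,20) fires=3
i=10 t=28 v=5: → [20,30); WM=28
i=11 t=33 v=8: → [30,40); WM=33; [20,30) fires=2
i=12 t=36 v=9: → [30,40); WM=36
i=13 t=12 v=5: DROP (t<36-4); WM=36
i=14 t=34 v=4: → [30,40); WM=36
i=15 t=39 v=3: → [30,40); WM=39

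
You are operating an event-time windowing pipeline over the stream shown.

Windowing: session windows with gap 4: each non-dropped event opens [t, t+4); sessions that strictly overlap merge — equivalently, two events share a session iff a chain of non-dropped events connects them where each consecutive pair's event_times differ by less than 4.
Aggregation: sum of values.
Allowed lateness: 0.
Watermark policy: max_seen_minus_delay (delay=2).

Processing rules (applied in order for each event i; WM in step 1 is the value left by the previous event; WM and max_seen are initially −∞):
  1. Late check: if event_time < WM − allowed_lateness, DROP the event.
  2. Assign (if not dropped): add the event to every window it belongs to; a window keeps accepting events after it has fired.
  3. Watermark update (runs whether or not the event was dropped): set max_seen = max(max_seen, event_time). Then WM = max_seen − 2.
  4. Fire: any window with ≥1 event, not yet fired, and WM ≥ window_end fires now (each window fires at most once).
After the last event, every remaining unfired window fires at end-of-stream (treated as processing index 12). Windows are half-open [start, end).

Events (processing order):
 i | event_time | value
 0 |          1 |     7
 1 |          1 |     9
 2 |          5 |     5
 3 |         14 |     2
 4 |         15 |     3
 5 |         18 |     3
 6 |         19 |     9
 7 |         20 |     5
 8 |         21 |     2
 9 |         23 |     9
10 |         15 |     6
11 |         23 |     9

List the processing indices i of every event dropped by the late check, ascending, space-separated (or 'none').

10

i=0 t=1 v=7: → [1,5); WM=-1
i=1 t=1 v=9: → [1,5); WM=-1
i=2 t=5 v=5: → [5,9); WM=3
i=3 t=14 v=2: → [14,18); WM=12
i=4 t=15 v=3: → [14,19); WM=13
i=5 t=18 v=3: → [14,22); WM=16
i=6 t=19 v=9: → [14,23); WM=17
i=7 t=20 v=5: → [14,24); WM=18
i=8 t=21 v=2: → [14,25); WM=19
i=9 t=23 v=9: → [14,27); WM=21
i=10 t=15 v=6: DROP (t<21-0); WM=21
i=11 t=23 v=9: → [14,27); WM=21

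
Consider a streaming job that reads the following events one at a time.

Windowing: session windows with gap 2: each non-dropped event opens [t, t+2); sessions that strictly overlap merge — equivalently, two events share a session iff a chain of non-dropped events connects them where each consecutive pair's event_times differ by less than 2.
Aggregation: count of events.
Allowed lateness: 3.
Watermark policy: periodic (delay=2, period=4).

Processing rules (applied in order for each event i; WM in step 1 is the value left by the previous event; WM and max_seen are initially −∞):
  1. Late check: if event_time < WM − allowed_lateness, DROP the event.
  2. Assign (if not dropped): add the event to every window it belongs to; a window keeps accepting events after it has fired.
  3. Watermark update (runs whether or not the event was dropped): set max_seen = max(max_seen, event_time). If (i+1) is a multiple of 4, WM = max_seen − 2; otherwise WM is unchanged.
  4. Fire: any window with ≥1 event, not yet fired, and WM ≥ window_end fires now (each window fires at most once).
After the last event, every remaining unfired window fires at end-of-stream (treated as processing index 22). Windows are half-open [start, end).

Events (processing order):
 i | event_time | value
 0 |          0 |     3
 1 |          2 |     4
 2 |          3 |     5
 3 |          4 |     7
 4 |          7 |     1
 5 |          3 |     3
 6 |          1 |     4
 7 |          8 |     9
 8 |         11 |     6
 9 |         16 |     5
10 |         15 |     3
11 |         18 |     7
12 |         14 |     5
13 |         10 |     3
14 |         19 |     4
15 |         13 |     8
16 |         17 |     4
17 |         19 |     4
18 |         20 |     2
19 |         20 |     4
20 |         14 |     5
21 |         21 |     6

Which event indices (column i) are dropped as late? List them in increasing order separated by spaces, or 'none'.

i=0 t=0 v=3: → [0,2); WM=−∞
i=1 t=2 v=4: → [2,4); WM=−∞
i=2 t=3 v=5: → [2,5); WM=−∞
i=3 t=4 v=7: → [2,6); WM=2
i=4 t=7 v=1: → [7,9); WM=2
i=5 t=3 v=3: → [2,6); WM=2
i=6 t=1 v=4: → [0,6); WM=2
i=7 t=8 v=9: → [7,10); WM=6
i=8 t=11 v=6: → [11,13); WM=6
i=9 t=16 v=5: → [16,18); WM=6
i=10 t=15 v=3: → [15,18); WM=6
i=11 t=18 v=7: → [18,20); WM=16
i=12 t=14 v=5: → [14,18); WM=16
i=13 t=10 v=3: DROP (t<16-3); WM=16
i=14 t=19 v=4: → [18,21); WM=16
i=15 t=13 v=8: → [13,18); WM=17
i=16 t=17 v=4: → [13,21); WM=17
i=17 t=19 v=4: → [13,21); WM=17
i=18 t=20 v=2: → [13,22); WM=17
i=19 t=20 v=4: → [13,22); WM=18
i=20 t=14 v=5: DROP (t<18-3); WM=18
i=21 t=21 v=6: → [13,23); WM=18

13 20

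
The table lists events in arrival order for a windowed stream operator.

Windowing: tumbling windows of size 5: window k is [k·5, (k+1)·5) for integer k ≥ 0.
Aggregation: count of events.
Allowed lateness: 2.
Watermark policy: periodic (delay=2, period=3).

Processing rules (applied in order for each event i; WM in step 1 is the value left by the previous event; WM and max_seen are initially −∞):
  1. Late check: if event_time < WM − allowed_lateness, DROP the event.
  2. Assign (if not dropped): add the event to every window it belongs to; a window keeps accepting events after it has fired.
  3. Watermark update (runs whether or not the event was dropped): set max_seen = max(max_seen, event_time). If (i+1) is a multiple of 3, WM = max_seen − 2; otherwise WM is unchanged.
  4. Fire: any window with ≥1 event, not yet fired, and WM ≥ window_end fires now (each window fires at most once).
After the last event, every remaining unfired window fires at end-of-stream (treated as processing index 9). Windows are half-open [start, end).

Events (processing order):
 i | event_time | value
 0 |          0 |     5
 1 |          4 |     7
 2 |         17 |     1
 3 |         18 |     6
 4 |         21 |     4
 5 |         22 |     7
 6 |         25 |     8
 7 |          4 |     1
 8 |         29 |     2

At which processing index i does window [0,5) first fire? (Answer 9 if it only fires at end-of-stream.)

i=0 t=0 v=5: → [0,5); WM=−∞
i=1 t=4 v=7: → [0,5); WM=−∞
i=2 t=17 v=1: → [15,20); WM=15; [0,5) fires=2
i=3 t=18 v=6: → [15,20); WM=15
i=4 t=21 v=4: → [20,25); WM=15
i=5 t=22 v=7: → [20,25); WM=20; [15,20) fires=2
i=6 t=25 v=8: → [25,30); WM=20
i=7 t=4 v=1: DROP (t<20-2); WM=20
i=8 t=29 v=2: → [25,30); WM=27; [20,25) fires=2

2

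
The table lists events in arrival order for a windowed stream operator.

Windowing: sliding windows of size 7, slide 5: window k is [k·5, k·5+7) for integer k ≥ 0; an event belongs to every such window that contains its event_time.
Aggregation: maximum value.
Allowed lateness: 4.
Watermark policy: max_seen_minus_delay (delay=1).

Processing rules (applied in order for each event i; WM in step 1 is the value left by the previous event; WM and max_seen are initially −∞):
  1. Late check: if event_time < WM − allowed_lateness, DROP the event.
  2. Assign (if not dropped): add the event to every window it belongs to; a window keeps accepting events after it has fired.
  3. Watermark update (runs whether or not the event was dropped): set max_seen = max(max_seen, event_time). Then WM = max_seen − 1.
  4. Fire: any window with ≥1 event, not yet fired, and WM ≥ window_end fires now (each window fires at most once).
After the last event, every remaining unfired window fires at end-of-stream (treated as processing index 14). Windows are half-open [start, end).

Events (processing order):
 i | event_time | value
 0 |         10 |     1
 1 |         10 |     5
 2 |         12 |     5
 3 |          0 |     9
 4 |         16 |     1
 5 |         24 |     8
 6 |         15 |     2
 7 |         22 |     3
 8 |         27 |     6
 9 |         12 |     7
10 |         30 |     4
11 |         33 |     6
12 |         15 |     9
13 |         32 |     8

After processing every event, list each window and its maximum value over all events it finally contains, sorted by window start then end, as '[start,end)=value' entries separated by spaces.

[5,12)=5 [10,17)=5 [15,22)=1 [20,27)=8 [25,32)=6 [30,37)=8

i=0 t=10 v=1: → [10,17),[5,12); WM=9
i=1 t=10 v=5: → [10,17),[5,12); WM=9
i=2 t=12 v=5: → [10,17); WM=11
i=3 t=0 v=9: DROP (t<11-4); WM=11
i=4 t=16 v=1: → [15,22),[10,17); WM=15; [5,12) fires=5
i=5 t=24 v=8: → [20,27); WM=23; [10,17) fires=5 [15,22) fires=1
i=6 t=15 v=2: DROP (t<23-4); WM=23
i=7 t=22 v=3: → [20,27); WM=23
i=8 t=27 v=6: → [25,32); WM=26
i=9 t=12 v=7: DROP (t<26-4); WM=26
i=10 t=30 v=4: → [30,37),[25,32); WM=29; [20,27) fires=8
i=11 t=33 v=6: → [30,37); WM=32; [25,32) fires=6
i=12 t=15 v=9: DROP (t<32-4); WM=32
i=13 t=32 v=8: → [30,37); WM=32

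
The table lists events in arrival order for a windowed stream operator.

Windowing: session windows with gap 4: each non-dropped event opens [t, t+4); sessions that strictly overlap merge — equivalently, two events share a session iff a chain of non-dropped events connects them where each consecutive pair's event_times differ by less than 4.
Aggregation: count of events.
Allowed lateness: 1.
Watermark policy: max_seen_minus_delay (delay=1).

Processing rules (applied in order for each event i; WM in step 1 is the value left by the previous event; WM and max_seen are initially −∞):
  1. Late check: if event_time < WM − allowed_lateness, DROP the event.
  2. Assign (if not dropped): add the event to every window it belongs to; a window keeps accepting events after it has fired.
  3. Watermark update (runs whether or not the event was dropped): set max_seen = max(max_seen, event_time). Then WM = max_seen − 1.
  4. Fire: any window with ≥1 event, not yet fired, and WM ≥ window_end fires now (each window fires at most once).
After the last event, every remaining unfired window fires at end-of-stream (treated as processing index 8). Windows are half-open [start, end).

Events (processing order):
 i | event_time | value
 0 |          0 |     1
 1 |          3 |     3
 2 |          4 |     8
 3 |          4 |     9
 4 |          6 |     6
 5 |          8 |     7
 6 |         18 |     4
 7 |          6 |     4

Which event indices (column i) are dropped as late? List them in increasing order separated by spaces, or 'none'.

i=0 t=0 v=1: → [0,4); WM=-1
i=1 t=3 v=3: → [0,7); WM=2
i=2 t=4 v=8: → [0,8); WM=3
i=3 t=4 v=9: → [0,8); WM=3
i=4 t=6 v=6: → [0,10); WM=5
i=5 t=8 v=7: → [0,12); WM=7
i=6 t=18 v=4: → [18,22); WM=17
i=7 t=6 v=4: DROP (t<17-1); WM=17

7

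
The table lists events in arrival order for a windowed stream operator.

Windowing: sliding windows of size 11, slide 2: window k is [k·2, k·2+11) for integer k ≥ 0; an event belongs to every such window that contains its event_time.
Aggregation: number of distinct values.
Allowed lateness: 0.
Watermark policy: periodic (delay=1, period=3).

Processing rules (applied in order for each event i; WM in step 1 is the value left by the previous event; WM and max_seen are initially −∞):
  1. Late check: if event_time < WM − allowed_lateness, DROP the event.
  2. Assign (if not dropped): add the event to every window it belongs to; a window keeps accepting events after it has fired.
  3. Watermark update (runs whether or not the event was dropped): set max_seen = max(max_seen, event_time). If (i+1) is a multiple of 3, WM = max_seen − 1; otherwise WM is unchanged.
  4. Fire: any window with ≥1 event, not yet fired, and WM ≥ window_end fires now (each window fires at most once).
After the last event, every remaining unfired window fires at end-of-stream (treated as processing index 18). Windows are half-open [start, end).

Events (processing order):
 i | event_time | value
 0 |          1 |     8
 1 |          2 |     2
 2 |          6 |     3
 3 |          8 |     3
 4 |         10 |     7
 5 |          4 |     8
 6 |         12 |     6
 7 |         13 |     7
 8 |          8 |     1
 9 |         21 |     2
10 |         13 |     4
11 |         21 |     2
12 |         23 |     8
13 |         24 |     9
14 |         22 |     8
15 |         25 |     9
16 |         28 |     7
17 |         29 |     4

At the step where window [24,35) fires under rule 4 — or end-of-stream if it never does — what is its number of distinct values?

i=0 t=1 v=8: → [0,11); WM=−∞
i=1 t=2 v=2: → [2,13),[0,11); WM=−∞
i=2 t=6 v=3: → [6,17),[4,15),[2,13),[0,11); WM=5
i=3 t=8 v=3: → [8,19),[6,17),[4,15),[2,13),[0,11); WM=5
i=4 t=10 v=7: → [10,21),[8,19),[6,17),[4,15),[2,13),[0,11); WM=5
i=5 t=4 v=8: DROP (t<5-0); WM=9
i=6 t=12 v=6: → [12,23),[10,21),[8,19),[6,17),[4,15),[2,13); WM=9
i=7 t=13 v=7: → [12,23),[10,21),[8,19),[6,17),[4,15); WM=9
i=8 t=8 v=1: DROP (t<9-0); WM=12; [0,11) fires=4
i=9 t=21 v=2: → [20,31),[18,29),[16,27),[14,25),[12,23); WM=12
i=10 t=13 v=4: → [12,23),[10,21),[8,19),[6,17),[4,15); WM=12
i=11 t=21 v=2: → [20,31),[18,29),[16,27),[14,25),[12,23); WM=20; [2,13) fires=4 [4,15) fires=4 [6,17) fires=4 [8,19) fires=4
i=12 t=23 v=8: → [22,33),[20,31),[18,29),[16,27),[14,25); WM=20
i=13 t=24 v=9: → [24,35),[22,33),[20,31),[18,29),[16,27),[14,25); WM=20
i=14 t=22 v=8: → [22,33),[20,31),[18,29),[16,27),[14,25),[12,23); WM=23; [10,21) fires=3 [12,23) fires=5
i=15 t=25 v=9: → [24,35),[22,33),[20,31),[18,29),[16,27); WM=23
i=16 t=28 v=7: → [28,39),[26,37),[24,35),[22,33),[20,31),[18,29); WM=23
i=17 t=29 v=4: → [28,39),[26,37),[24,35),[22,33),[20,31); WM=28; [14,25) fires=3 [16,27) fires=3

3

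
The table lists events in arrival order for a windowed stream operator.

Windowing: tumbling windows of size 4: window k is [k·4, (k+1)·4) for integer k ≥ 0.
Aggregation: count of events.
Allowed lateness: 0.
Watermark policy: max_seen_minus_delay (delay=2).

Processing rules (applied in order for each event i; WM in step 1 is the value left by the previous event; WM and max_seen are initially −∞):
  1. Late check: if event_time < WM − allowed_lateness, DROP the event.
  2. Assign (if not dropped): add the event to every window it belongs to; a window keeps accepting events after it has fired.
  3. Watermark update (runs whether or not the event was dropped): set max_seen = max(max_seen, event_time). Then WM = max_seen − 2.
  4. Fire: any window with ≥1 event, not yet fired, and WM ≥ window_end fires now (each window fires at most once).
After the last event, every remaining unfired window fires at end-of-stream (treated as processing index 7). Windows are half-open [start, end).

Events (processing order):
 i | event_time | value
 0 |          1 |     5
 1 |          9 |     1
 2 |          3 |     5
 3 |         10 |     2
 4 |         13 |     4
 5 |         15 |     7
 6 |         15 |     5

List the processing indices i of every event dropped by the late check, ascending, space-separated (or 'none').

2

i=0 t=1 v=5: → [0,4); WM=-1
i=1 t=9 v=1: → [8,12); WM=7; [0,4) fires=1
i=2 t=3 v=5: DROP (t<7-0); WM=7
i=3 t=10 v=2: → [8,12); WM=8
i=4 t=13 v=4: → [12,16); WM=11
i=5 t=15 v=7: → [12,16); WM=13; [8,12) fires=2
i=6 t=15 v=5: → [12,16); WM=13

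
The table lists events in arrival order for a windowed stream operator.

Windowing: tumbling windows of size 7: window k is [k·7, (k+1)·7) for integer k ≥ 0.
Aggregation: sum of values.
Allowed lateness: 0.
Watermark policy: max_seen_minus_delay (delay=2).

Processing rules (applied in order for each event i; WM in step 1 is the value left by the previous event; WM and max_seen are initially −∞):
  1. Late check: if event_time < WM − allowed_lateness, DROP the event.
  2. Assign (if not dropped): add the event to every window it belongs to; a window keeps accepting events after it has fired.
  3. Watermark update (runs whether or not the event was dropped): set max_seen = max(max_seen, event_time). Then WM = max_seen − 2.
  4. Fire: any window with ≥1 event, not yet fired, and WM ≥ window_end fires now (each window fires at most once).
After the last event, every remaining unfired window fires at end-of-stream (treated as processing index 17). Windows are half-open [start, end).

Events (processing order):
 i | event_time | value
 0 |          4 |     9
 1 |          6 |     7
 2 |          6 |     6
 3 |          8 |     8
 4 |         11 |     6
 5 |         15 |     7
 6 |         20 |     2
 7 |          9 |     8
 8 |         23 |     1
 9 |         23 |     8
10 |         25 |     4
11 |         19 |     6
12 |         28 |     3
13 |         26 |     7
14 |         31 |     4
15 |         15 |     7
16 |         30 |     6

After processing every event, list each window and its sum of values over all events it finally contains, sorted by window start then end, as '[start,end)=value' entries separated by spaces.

[0,7)=22 [7,14)=14 [14,21)=9 [21,28)=20 [28,35)=13

i=0 t=4 v=9: → [0,7); WM=2
i=1 t=6 v=7: → [0,7); WM=4
i=2 t=6 v=6: → [0,7); WM=4
i=3 t=8 v=8: → [7,14); WM=6
i=4 t=11 v=6: → [7,14); WM=9; [0,7) fires=22
i=5 t=15 v=7: → [14,21); WM=13
i=6 t=20 v=2: → [14,21); WM=18; [7,14) fires=14
i=7 t=9 v=8: DROP (t<18-0); WM=18
i=8 t=23 v=1: → [21,28); WM=21; [14,21) fires=9
i=9 t=23 v=8: → [21,28); WM=21
i=10 t=25 v=4: → [21,28); WM=23
i=11 t=19 v=6: DROP (t<23-0); WM=23
i=12 t=28 v=3: → [28,35); WM=26
i=13 t=26 v=7: → [21,28); WM=26
i=14 t=31 v=4: → [28,35); WM=29; [21,28) fires=20
i=15 t=15 v=7: DROP (t<29-0); WM=29
i=16 t=30 v=6: → [28,35); WM=29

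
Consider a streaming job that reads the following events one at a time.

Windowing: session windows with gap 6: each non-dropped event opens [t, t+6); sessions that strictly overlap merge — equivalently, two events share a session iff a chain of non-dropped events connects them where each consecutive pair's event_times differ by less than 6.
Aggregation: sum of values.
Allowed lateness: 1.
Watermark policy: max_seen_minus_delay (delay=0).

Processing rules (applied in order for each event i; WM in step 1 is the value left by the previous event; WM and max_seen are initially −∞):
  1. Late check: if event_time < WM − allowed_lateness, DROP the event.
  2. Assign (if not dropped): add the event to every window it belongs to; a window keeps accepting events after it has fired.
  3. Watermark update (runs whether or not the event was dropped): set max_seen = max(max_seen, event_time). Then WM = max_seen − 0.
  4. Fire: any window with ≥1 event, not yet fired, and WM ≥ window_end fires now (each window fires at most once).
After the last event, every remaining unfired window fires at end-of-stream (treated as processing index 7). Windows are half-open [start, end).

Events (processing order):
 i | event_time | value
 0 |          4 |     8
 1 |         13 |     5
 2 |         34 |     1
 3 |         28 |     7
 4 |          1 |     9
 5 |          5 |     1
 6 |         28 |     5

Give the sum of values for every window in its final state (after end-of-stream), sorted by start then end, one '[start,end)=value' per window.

[4,10)=8 [13,19)=5 [34,40)=1

i=0 t=4 v=8: → [4,10); WM=4
i=1 t=13 v=5: → [13,19); WM=13
i=2 t=34 v=1: → [34,40); WM=34
i=3 t=28 v=7: DROP (t<34-1); WM=34
i=4 t=1 v=9: DROP (t<34-1); WM=34
i=5 t=5 v=1: DROP (t<34-1); WM=34
i=6 t=28 v=5: DROP (t<34-1); WM=34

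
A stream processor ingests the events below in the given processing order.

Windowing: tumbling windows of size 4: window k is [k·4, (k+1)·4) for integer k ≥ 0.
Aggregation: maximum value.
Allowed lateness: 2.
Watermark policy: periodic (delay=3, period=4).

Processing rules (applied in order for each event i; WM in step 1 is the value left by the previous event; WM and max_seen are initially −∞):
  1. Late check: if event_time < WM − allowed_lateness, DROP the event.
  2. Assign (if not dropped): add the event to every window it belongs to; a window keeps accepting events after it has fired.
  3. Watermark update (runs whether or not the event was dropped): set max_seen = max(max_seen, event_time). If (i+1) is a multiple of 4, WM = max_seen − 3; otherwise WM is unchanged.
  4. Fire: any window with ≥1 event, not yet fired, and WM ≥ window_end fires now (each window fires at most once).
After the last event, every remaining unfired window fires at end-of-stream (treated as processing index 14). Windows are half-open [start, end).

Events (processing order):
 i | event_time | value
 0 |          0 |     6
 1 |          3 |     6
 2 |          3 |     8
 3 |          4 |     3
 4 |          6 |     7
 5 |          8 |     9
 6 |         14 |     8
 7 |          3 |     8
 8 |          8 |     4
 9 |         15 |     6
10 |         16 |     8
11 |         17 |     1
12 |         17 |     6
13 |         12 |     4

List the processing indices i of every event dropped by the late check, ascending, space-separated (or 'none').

8

i=0 t=0 v=6: → [0,4); WM=−∞
i=1 t=3 v=6: → [0,4); WM=−∞
i=2 t=3 v=8: → [0,4); WM=−∞
i=3 t=4 v=3: → [4,8); WM=1
i=4 t=6 v=7: → [4,8); WM=1
i=5 t=8 v=9: → [8,12); WM=1
i=6 t=14 v=8: → [12,16); WM=1
i=7 t=3 v=8: → [0,4); WM=11; [0,4) fires=8 [4,8) fires=7
i=8 t=8 v=4: DROP (t<11-2); WM=11
i=9 t=15 v=6: → [12,16); WM=11
i=10 t=16 v=8: → [16,20); WM=11
i=11 t=17 v=1: → [16,20); WM=14; [8,12) fires=9
i=12 t=17 v=6: → [16,20); WM=14
i=13 t=12 v=4: → [12,16); WM=14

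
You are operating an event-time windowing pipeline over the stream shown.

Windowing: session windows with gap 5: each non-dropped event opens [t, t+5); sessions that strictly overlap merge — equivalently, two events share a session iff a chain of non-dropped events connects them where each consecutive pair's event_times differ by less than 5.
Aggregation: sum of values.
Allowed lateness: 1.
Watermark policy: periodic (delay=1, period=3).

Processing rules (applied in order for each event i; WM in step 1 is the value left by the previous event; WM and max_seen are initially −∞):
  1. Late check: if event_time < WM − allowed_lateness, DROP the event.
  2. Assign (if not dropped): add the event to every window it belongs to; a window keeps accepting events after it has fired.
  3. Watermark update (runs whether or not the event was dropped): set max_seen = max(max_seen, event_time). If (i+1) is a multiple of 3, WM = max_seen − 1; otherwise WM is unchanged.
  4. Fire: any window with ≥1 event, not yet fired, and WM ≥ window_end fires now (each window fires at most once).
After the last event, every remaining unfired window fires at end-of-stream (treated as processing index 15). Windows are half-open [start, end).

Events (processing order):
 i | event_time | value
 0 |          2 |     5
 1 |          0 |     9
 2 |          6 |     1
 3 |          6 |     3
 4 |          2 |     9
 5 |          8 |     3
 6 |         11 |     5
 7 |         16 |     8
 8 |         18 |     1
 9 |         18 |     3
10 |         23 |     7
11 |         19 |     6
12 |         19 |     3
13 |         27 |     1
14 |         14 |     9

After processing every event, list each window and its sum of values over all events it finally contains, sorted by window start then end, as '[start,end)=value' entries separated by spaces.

i=0 t=2 v=5: → [2,7); WM=−∞
i=1 t=0 v=9: → [0,7); WM=−∞
i=2 t=6 v=1: → [0,11); WM=5
i=3 t=6 v=3: → [0,11); WM=5
i=4 t=2 v=9: DROP (t<5-1); WM=5
i=5 t=8 v=3: → [0,13); WM=7
i=6 t=11 v=5: → [0,16); WM=7
i=7 t=16 v=8: → [16,21); WM=7
i=8 t=18 v=1: → [16,23); WM=17
i=9 t=18 v=3: → [16,23); WM=17
i=10 t=23 v=7: → [23,28); WM=17
i=11 t=19 v=6: → [16,28); WM=22
i=12 t=19 v=3: DROP (t<22-1); WM=22
i=13 t=27 v=1: → [16,32); WM=22
i=14 t=14 v=9: DROP (t<22-1); WM=26

[0,16)=26 [16,32)=26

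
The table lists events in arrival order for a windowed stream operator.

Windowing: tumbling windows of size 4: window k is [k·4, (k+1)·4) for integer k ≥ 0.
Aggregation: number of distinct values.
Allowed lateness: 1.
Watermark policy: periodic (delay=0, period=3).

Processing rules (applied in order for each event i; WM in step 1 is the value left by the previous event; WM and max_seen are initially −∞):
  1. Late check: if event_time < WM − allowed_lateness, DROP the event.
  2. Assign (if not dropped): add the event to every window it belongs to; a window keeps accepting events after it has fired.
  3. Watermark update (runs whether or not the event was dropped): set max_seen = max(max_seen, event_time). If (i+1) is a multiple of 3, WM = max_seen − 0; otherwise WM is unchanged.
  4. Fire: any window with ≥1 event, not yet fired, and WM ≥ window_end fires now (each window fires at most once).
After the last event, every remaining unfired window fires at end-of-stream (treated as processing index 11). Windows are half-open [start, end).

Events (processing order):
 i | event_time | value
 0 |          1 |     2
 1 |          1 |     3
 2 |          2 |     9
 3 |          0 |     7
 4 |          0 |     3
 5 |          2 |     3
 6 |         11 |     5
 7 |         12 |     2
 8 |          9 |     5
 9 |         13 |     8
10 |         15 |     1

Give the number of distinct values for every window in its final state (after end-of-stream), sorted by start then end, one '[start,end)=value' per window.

[0,4)=3 [8,12)=1 [12,16)=3

i=0 t=1 v=2: → [0,4); WM=−∞
i=1 t=1 v=3: → [0,4); WM=−∞
i=2 t=2 v=9: → [0,4); WM=2
i=3 t=0 v=7: DROP (t<2-1); WM=2
i=4 t=0 v=3: DROP (t<2-1); WM=2
i=5 t=2 v=3: → [0,4); WM=2
i=6 t=11 v=5: → [8,12); WM=2
i=7 t=12 v=2: → [12,16); WM=2
i=8 t=9 v=5: → [8,12); WM=12; [0,4) fires=3 [8,12) fires=1
i=9 t=13 v=8: → [12,16); WM=12
i=10 t=15 v=1: → [12,16); WM=12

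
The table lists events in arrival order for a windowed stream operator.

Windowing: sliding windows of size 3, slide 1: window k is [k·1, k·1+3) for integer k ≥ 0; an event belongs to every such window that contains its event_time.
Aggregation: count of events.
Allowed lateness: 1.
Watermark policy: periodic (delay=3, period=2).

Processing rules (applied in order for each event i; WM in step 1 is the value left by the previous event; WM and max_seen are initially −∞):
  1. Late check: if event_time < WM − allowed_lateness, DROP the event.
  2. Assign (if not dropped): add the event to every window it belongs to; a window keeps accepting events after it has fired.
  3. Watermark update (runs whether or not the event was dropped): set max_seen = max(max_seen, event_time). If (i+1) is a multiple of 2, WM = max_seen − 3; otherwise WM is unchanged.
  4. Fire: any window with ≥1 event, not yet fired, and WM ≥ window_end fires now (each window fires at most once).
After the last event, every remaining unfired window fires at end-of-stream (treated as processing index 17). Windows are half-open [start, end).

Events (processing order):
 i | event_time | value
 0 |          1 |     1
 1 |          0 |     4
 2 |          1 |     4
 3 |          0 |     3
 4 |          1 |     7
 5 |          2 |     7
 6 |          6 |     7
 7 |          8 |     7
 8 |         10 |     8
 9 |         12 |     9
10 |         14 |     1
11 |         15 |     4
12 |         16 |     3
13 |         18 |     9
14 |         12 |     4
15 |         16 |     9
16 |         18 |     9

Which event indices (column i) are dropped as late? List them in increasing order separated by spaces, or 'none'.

14

i=0 t=1 v=1: → [1,4),[0,3); WM=−∞
i=1 t=0 v=4: → [0,3); WM=-2
i=2 t=1 v=4: → [1,4),[0,3); WM=-2
i=3 t=0 v=3: → [0,3); WM=-2
i=4 t=1 v=7: → [1,4),[0,3); WM=-2
i=5 t=2 v=7: → [2,5),[1,4),[0,3); WM=-1
i=6 t=6 v=7: → [6,9),[5,8),[4,7); WM=-1
i=7 t=8 v=7: → [8,11),[7,10),[6,9); WM=5; [0,3) fires=6 [1,4) fires=4 [2,5) fires=1
i=8 t=10 v=8: → [10,13),[9,12),[8,11); WM=5
i=9 t=12 v=9: → [12,15),[11,14),[10,13); WM=9; [4,7) fires=1 [5,8) fires=1 [6,9) fires=2
i=10 t=14 v=1: → [14,17),[13,16),[12,15); WM=9
i=11 t=15 v=4: → [15,18),[14,17),[13,16); WM=12; [7,10) fires=1 [8,11) fires=2 [9,12) fires=1
i=12 t=16 v=3: → [16,19),[15,18),[14,17); WM=12
i=13 t=18 v=9: → [18,21),[17,20),[16,19); WM=15; [10,13) fires=2 [11,14) fires=1 [12,15) fires=2
i=14 t=12 v=4: DROP (t<15-1); WM=15
i=15 t=16 v=9: → [16,19),[15,18),[14,17); WM=15
i=16 t=18 v=9: → [18,21),[17,20),[16,19); WM=15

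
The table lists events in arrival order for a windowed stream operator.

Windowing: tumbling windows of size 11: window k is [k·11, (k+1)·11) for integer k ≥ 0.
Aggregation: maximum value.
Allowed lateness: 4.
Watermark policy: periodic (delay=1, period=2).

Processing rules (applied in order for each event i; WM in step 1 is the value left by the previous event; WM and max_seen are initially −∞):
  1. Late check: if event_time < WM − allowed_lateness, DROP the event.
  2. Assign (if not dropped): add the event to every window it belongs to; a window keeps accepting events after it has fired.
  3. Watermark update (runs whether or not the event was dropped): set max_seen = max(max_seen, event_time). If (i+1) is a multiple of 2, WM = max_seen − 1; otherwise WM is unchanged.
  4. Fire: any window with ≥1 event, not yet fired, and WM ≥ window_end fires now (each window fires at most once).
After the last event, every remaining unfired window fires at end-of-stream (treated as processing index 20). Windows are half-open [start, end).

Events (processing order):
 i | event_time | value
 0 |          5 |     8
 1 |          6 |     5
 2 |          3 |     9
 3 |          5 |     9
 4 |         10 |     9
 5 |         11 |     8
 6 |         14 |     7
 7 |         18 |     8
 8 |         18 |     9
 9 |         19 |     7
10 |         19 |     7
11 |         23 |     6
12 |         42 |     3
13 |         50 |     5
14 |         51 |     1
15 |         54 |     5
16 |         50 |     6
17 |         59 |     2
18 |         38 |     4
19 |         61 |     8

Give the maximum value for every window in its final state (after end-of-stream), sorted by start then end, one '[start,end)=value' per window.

[0,11)=9 [11,22)=9 [22,33)=6 [33,44)=3 [44,55)=6 [55,66)=8

i=0 t=5 v=8: → [0,11); WM=−∞
i=1 t=6 v=5: → [0,11); WM=5
i=2 t=3 v=9: → [0,11); WM=5
i=3 t=5 v=9: → [0,11); WM=5
i=4 t=10 v=9: → [0,11); WM=5
i=5 t=11 v=8: → [11,22); WM=10
i=6 t=14 v=7: → [11,22); WM=10
i=7 t=18 v=8: → [11,22); WM=17; [0,11) fires=9
i=8 t=18 v=9: → [11,22); WM=17
i=9 t=19 v=7: → [11,22); WM=18
i=10 t=19 v=7: → [11,22); WM=18
i=11 t=23 v=6: → [22,33); WM=22; [11,22) fires=9
i=12 t=42 v=3: → [33,44); WM=22
i=13 t=50 v=5: → [44,55); WM=49; [22,33) fires=6 [33,44) fires=3
i=14 t=51 v=1: → [44,55); WM=49
i=15 t=54 v=5: → [44,55); WM=53
i=16 t=50 v=6: → [44,55); WM=53
i=17 t=59 v=2: → [55,66); WM=58; [44,55) fires=6
i=18 t=38 v=4: DROP (t<58-4); WM=58
i=19 t=61 v=8: → [55,66); WM=60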